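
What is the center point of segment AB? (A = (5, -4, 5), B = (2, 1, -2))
Midpoint = ((5+2)/2, (-4+1)/2, (5-2)/2) = (3.5, -1.5, 1.5)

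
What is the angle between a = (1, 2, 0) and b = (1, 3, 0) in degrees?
a·b = 7, |a|² = 5, |b|² = 10
cos θ = 7/√50 ≈ 0.9899
θ ≈ 8.13°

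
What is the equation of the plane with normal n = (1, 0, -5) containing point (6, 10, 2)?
d = n·P = (1)(6) + (0)(10) + (-5)(2) = -4
Plane: x - 5z = -4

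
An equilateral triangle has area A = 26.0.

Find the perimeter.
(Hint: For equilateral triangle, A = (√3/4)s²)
A = (√3/4)s²  →  s² = 4A/√3 = 4·26.0/√3 = 60.0444
s = 7.74883
Perimeter = 3s = 23.25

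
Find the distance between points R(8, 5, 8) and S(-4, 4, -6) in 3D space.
d = √[(-12)² + (-1)² + (-14)²] = √341 = 18.47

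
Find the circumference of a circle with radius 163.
Circumference = 2 * pi * r
Circumference = 2 * pi * 163
Circumference = 1024.16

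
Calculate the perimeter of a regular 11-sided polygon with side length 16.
Perimeter = number of sides * side length
Perimeter = 11 * 16
Perimeter = 176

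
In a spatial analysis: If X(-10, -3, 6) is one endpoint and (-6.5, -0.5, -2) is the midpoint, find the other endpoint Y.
Y = (2×(-6.5) - (-10), 2×(-0.5) - (-3), 2×(-2) - 6) = (-3, 2, -10)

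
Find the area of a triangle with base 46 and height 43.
Area = (1/2) * base * height
Area = (1/2) * 46 * 43
Area = 989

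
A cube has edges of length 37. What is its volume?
Volume = s³
Volume = 37³
Volume = 50653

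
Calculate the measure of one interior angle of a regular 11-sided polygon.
Interior angle of a regular n-gon = (n-2)*180/n
Interior angle = (11-2)*180/11
Interior angle = 9*180/11
Interior angle = 1620/11
Interior angle = 147.27 degrees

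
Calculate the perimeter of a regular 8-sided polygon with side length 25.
Perimeter = number of sides * side length
Perimeter = 8 * 25
Perimeter = 200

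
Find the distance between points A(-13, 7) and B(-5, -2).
Using the distance formula: d = sqrt((x₂-x₁)² + (y₂-y₁)²)
dx = (-5) - (-13) = 8
dy = (-2) - 7 = -9
d = sqrt(8² + (-9)²) = sqrt(64 + 81) = sqrt(145) = 12.04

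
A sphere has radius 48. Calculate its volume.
Volume = (4/3) * pi * r³
Volume = (4/3) * pi * 48³
Volume = (4/3) * pi * 110592
Volume = 463246.69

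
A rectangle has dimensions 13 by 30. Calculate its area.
Area = length * width
Area = 13 * 30
Area = 390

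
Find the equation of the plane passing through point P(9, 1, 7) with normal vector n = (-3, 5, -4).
d = n·P = (-3)(9) + (5)(1) + (-4)(7) = -50
Plane: -3x + 5y - 4z = -50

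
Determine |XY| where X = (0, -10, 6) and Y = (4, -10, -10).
d = √[(4)² + (0)² + (-16)²] = √272 = 16.49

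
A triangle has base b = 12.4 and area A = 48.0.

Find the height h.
A = ½bh  →  h = 2A/b
h = 2·48.0/12.4 = 7.742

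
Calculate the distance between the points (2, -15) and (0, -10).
Using the distance formula: d = sqrt((x₂-x₁)² + (y₂-y₁)²)
dx = 0 - 2 = -2
dy = (-10) - (-15) = 5
d = sqrt((-2)² + 5²) = sqrt(4 + 25) = sqrt(29) = 5.39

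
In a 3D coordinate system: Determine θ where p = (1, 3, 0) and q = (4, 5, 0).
p·q = 19, |p|² = 10, |q|² = 41
cos θ = 19/√410 ≈ 0.9383
θ ≈ 20.22°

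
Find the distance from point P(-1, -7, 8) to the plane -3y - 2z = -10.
d = |0(-1) + (-3)(-7) + (-2)(8) - (-10)| / √(0² + (-3)² + (-2)²) = 15/√13 = 4.16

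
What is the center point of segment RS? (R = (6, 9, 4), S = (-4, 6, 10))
Midpoint = ((6-4)/2, (9+6)/2, (4+10)/2) = (1, 7.5, 7)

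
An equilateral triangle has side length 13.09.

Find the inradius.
For an equilateral triangle, r = s/(2√3) where s is the side.
r = 13.09/(2√3) = 13.09/3.464102 = 3.779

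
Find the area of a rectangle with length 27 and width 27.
Area = length * width
Area = 27 * 27
Area = 729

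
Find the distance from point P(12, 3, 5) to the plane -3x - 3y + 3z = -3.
d = |(-3)(12) + (-3)(3) + 3(5) - (-3)| / √((-3)² + (-3)² + 3²) = 27/√27 = 5.196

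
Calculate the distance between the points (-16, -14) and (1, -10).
Using the distance formula: d = sqrt((x₂-x₁)² + (y₂-y₁)²)
dx = 1 - (-16) = 17
dy = (-10) - (-14) = 4
d = sqrt(17² + 4²) = sqrt(289 + 16) = sqrt(305) = 17.46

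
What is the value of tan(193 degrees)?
tan(193 degrees) = 0.2309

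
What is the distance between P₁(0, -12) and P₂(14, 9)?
Using the distance formula: d = sqrt((x₂-x₁)² + (y₂-y₁)²)
dx = 14 - 0 = 14
dy = 9 - (-12) = 21
d = sqrt(14² + 21²) = sqrt(196 + 441) = sqrt(637) = 25.24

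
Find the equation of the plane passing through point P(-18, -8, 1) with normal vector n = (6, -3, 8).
d = n·P = (6)(-18) + (-3)(-8) + (8)(1) = -76
Plane: 6x - 3y + 8z = -76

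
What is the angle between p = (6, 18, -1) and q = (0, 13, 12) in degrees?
p·q = 222, |p|² = 361, |q|² = 313
cos θ = 222/√112993 ≈ 0.6604
θ ≈ 48.67°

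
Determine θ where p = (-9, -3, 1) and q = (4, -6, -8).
p·q = -26, |p|² = 91, |q|² = 116
cos θ = -26/√10556 ≈ -0.2531
θ ≈ 104.7°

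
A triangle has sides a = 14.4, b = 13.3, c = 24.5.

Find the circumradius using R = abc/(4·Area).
s = (a+b+c)/2 = 26.1
Area = √(s(s-a)(s-b)(s-c)) = √(26.1·11.7·12.8·1.6) = 79.0821
R = abc/(4·Area) = (14.4·13.3·24.5)/(4·79.0821) = 4692.24/316.3284 = 14.83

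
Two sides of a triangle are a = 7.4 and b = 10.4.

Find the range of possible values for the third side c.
By the triangle inequality: |a - b| < c < a + b
|7.4 - 10.4| < c < 7.4 + 10.4
3 < c < 17.8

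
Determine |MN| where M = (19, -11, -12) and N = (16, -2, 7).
d = √[(-3)² + (9)² + (19)²] = √451 = 21.24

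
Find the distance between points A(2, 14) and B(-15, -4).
Using the distance formula: d = sqrt((x₂-x₁)² + (y₂-y₁)²)
dx = (-15) - 2 = -17
dy = (-4) - 14 = -18
d = sqrt((-17)² + (-18)²) = sqrt(289 + 324) = sqrt(613) = 24.76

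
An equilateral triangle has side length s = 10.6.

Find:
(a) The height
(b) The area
(a) Height h = s·√3/2 = 10.6·√3/2 = 9.18
(b) Area = (√3/4)·s² = (√3/4)·10.6² = (√3/4)·112.36 = 48.65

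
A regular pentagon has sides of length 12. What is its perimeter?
Perimeter = number of sides * side length
Perimeter = 5 * 12
Perimeter = 60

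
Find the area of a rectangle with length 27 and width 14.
Area = length * width
Area = 27 * 14
Area = 378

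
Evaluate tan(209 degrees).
tan(209 degrees) = 0.5543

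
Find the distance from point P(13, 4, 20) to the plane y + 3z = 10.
d = |0(13) + 1(4) + 3(20) - (10)| / √(0² + 1² + 3²) = 54/√10 = 17.08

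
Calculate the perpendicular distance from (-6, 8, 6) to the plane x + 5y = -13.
d = |1(-6) + 5(8) + 0(6) - (-13)| / √(1² + 5² + 0²) = 47/√26 = 9.217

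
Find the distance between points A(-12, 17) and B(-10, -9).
Using the distance formula: d = sqrt((x₂-x₁)² + (y₂-y₁)²)
dx = (-10) - (-12) = 2
dy = (-9) - 17 = -26
d = sqrt(2² + (-26)²) = sqrt(4 + 676) = sqrt(680) = 26.08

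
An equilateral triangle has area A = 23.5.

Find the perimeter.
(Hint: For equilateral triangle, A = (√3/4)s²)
A = (√3/4)s²  →  s² = 4A/√3 = 4·23.5/√3 = 54.2709
s = 7.36688
Perimeter = 3s = 22.1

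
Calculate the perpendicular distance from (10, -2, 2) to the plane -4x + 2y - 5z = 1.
d = |(-4)(10) + 2(-2) + (-5)(2) - (1)| / √((-4)² + 2² + (-5)²) = 55/√45 = 8.199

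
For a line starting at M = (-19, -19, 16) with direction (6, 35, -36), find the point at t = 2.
P(2) = (-19 + 6(2), -19 + 35(2), 16 + (-36)(2)) = (-7, 51, -56)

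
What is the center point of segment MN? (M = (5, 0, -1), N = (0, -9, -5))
Midpoint = ((5+0)/2, (0-9)/2, (-1-5)/2) = (2.5, -4.5, -3)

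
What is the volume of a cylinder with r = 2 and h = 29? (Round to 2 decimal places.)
Volume = pi * r² * h
Volume = pi * 2² * 29
Volume = pi * 4 * 29
Volume = pi * 116
Volume = 364.42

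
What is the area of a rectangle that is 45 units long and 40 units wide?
Area = length * width
Area = 45 * 40
Area = 1800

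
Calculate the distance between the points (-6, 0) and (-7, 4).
Using the distance formula: d = sqrt((x₂-x₁)² + (y₂-y₁)²)
dx = (-7) - (-6) = -1
dy = 4 - 0 = 4
d = sqrt((-1)² + 4²) = sqrt(1 + 16) = sqrt(17) = 4.12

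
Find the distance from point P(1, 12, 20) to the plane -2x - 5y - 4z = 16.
d = |(-2)(1) + (-5)(12) + (-4)(20) - (16)| / √((-2)² + (-5)² + (-4)²) = 158/√45 = 23.55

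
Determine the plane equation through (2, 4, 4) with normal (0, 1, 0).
d = n·P = (0)(2) + (1)(4) + (0)(4) = 4
Plane: y = 4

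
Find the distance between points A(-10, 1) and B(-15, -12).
Using the distance formula: d = sqrt((x₂-x₁)² + (y₂-y₁)²)
dx = (-15) - (-10) = -5
dy = (-12) - 1 = -13
d = sqrt((-5)² + (-13)²) = sqrt(25 + 169) = sqrt(194) = 13.93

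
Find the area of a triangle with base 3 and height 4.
Area = (1/2) * base * height
Area = (1/2) * 3 * 4
Area = 6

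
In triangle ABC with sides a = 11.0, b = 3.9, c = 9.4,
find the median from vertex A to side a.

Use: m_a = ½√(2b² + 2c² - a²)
m_a = ½√(2·3.9² + 2·9.4² - 11.0²)
m_a = ½√(30.42 + 176.72 - 121) = ½√86.14 = 4.641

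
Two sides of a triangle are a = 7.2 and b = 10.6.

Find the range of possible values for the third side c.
By the triangle inequality: |a - b| < c < a + b
|7.2 - 10.6| < c < 7.2 + 10.6
3.4 < c < 17.8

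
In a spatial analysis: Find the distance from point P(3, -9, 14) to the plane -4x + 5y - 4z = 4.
d = |(-4)(3) + 5(-9) + (-4)(14) - (4)| / √((-4)² + 5² + (-4)²) = 117/√57 = 15.5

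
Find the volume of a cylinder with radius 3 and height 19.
Volume = pi * r² * h
Volume = pi * 3² * 19
Volume = pi * 9 * 19
Volume = pi * 171
Volume = 537.21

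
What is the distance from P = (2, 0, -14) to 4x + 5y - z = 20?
d = |4(2) + 5(0) + (-1)(-14) - (20)| / √(4² + 5² + (-1)²) = 2/√42 = 0.3086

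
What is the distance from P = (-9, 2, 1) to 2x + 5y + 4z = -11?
d = |2(-9) + 5(2) + 4(1) - (-11)| / √(2² + 5² + 4²) = 7/√45 = 1.043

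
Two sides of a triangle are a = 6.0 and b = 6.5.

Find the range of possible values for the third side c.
By the triangle inequality: |a - b| < c < a + b
|6.0 - 6.5| < c < 6.0 + 6.5
0.5 < c < 12.5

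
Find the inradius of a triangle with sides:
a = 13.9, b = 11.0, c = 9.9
s = (a+b+c)/2 = (13.9+11.0+9.9)/2 = 17.4
Area = √(s(s-a)(s-b)(s-c)) = √(17.4·3.5·6.4·7.5) = 54.0666
r = Area/s = 54.0666/17.4 = 3.107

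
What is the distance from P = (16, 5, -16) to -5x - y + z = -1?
d = |(-5)(16) + (-1)(5) + 1(-16) - (-1)| / √((-5)² + (-1)² + 1²) = 100/√27 = 19.25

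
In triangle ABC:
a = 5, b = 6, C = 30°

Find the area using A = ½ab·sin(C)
A = ½·5·6·sin(30°) = ½·30·0.500000 = 7.5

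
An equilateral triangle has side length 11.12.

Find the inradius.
For an equilateral triangle, r = s/(2√3) where s is the side.
r = 11.12/(2√3) = 11.12/3.464102 = 3.21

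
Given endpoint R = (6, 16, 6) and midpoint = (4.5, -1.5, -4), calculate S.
S = (2×4.5 - 6, 2×(-1.5) - 16, 2×(-4) - 6) = (3, -19, -14)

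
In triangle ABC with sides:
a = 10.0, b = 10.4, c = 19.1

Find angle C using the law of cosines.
cos(C) = (a² + b² - c²)/(2ab)
cos(C) = (10.0² + 10.4² - 19.1²)/(2·10.0·10.4) = -156.65/208 = -0.753125
C = arccos(-0.753125) = 138.9°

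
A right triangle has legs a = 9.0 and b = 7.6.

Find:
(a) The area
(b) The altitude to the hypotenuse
(a) Area = ½ab = ½·9.0·7.6 = 34.2
(b) Hypotenuse c = √(9.0² + 7.6²) = √138.76 = 11.7796
    Area = ½·c·h_c  →  h_c = 2·Area/c = 2·34.2/11.7796 = 5.807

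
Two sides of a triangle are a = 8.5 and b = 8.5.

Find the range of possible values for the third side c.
By the triangle inequality: |a - b| < c < a + b
|8.5 - 8.5| < c < 8.5 + 8.5
0 < c < 17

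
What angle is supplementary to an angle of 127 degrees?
Supplementary angles sum to 180 degrees.
Other angle = 180 - 127
Other angle = 53 degrees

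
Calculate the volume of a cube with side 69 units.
Volume = s³
Volume = 69³
Volume = 328509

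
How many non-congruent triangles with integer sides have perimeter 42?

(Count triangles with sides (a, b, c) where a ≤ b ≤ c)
With a ≤ b ≤ c and a + b + c = 42, the triangle inequality a + b > c gives c < 42/2, so c ≤ 20.
Iterate a from 1 to ⌊p/3⌋ = 14; for each a, b ranges from a to ⌊(p−a)/2⌋ with c = p − a − b, keeping only c ≥ b.
Triples: (2, 20, 20), (3, 19, 20), (4, 18, 20), …
Count = 37 triangles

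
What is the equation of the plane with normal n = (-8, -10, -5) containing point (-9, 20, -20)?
d = n·P = (-8)(-9) + (-10)(20) + (-5)(-20) = -28
Plane: -8x - 10y - 5z = -28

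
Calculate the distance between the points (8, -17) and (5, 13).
Using the distance formula: d = sqrt((x₂-x₁)² + (y₂-y₁)²)
dx = 5 - 8 = -3
dy = 13 - (-17) = 30
d = sqrt((-3)² + 30²) = sqrt(9 + 900) = sqrt(909) = 30.15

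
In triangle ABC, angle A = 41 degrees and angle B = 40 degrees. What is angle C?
Sum of angles in a triangle = 180 degrees
Third angle = 180 - 41 - 40
Third angle = 99 degrees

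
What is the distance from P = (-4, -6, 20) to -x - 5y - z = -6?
d = |(-1)(-4) + (-5)(-6) + (-1)(20) - (-6)| / √((-1)² + (-5)² + (-1)²) = 20/√27 = 3.849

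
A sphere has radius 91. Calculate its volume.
Volume = (4/3) * pi * r³
Volume = (4/3) * pi * 91³
Volume = (4/3) * pi * 753571
Volume = 3156550.82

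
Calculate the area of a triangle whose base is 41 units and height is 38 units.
Area = (1/2) * base * height
Area = (1/2) * 41 * 38
Area = 779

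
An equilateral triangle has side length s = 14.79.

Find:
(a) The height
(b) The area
(a) Height h = s·√3/2 = 14.79·√3/2 = 12.81
(b) Area = (√3/4)·s² = (√3/4)·14.79² = (√3/4)·218.744 = 94.72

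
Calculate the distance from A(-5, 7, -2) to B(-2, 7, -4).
d = √[(3)² + (0)² + (-2)²] = √13 = 3.606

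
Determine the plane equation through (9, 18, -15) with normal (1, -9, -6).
d = n·P = (1)(9) + (-9)(18) + (-6)(-15) = -63
Plane: x - 9y - 6z = -63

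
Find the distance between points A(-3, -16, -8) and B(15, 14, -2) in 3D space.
d = √[(18)² + (30)² + (6)²] = √1260 = 35.5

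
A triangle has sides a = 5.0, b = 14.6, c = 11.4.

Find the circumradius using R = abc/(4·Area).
s = (a+b+c)/2 = 15.5
Area = √(s(s-a)(s-b)(s-c)) = √(15.5·10.5·0.9·4.1) = 24.5061
R = abc/(4·Area) = (5.0·14.6·11.4)/(4·24.5061) = 832.2/98.0244 = 8.49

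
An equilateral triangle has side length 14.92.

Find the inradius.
For an equilateral triangle, r = s/(2√3) where s is the side.
r = 14.92/(2√3) = 14.92/3.464102 = 4.307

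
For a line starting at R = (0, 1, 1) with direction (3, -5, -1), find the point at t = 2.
P(2) = (0 + 3(2), 1 + (-5)(2), 1 + (-1)(2)) = (6, -9, -1)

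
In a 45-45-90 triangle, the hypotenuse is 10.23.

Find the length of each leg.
In a 45-45-90 triangle, hypotenuse = leg·√2  →  leg = hypotenuse/√2
leg = 10.23/√2 = 7.234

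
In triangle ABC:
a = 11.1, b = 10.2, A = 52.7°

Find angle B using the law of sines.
sin(B)/b = sin(A)/a
sin(B) = b·sin(A)/a = 10.2·sin(52.7°)/11.1 = 0.730976
B = arcsin(0.730976) = 46.97°  (b ≤ a, so B ≤ A and the acute solution is unique)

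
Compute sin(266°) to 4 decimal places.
sin(266 degrees) = -0.9976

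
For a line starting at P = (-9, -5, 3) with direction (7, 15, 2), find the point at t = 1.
P(1) = (-9 + 7(1), -5 + 15(1), 3 + 2(1)) = (-2, 10, 5)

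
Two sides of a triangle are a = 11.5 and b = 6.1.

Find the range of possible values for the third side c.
By the triangle inequality: |a - b| < c < a + b
|11.5 - 6.1| < c < 11.5 + 6.1
5.4 < c < 17.6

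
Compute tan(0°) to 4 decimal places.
tan(0 degrees) = 0
Decimal approximation: 0.0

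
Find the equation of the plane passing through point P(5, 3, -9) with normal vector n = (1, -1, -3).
d = n·P = (1)(5) + (-1)(3) + (-3)(-9) = 29
Plane: x - y - 3z = 29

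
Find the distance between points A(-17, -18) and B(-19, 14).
Using the distance formula: d = sqrt((x₂-x₁)² + (y₂-y₁)²)
dx = (-19) - (-17) = -2
dy = 14 - (-18) = 32
d = sqrt((-2)² + 32²) = sqrt(4 + 1024) = sqrt(1028) = 32.06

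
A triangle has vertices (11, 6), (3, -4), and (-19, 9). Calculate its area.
Using the coordinate formula: Area = (1/2)|x₁(y₂-y₃) + x₂(y₃-y₁) + x₃(y₁-y₂)|
Area = (1/2)|11((-4)-9) + 3(9-6) + (-19)(6-(-4))|
Area = (1/2)|11*(-13) + 3*3 + (-19)*10|
Area = (1/2)|(-143) + 9 + (-190)|
Area = (1/2)*324 = 162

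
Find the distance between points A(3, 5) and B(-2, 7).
Using the distance formula: d = sqrt((x₂-x₁)² + (y₂-y₁)²)
dx = (-2) - 3 = -5
dy = 7 - 5 = 2
d = sqrt((-5)² + 2²) = sqrt(25 + 4) = sqrt(29) = 5.39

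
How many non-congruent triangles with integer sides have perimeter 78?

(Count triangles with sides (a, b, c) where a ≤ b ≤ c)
With a ≤ b ≤ c and a + b + c = 78, the triangle inequality a + b > c gives c < 78/2, so c ≤ 38.
Iterate a from 1 to ⌊p/3⌋ = 26; for each a, b ranges from a to ⌊(p−a)/2⌋ with c = p − a − b, keeping only c ≥ b.
Triples: (2, 38, 38), (3, 37, 38), (4, 36, 38), …
Count = 127 triangles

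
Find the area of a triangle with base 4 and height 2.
Area = (1/2) * base * height
Area = (1/2) * 4 * 2
Area = 4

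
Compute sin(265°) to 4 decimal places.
sin(265 degrees) = -0.9962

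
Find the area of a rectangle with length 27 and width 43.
Area = length * width
Area = 27 * 43
Area = 1161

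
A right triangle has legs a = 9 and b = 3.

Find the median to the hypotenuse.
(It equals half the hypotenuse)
Hypotenuse c = √(9² + 3²) = √90 = 9.48683
Median to hypotenuse = c/2 = 4.743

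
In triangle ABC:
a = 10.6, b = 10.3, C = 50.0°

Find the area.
Using A = ½ab·sin(C):
A = ½·10.6·10.3·sin(50.0°) = ½·109.18·0.766044 = 41.82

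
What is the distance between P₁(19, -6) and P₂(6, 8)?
Using the distance formula: d = sqrt((x₂-x₁)² + (y₂-y₁)²)
dx = 6 - 19 = -13
dy = 8 - (-6) = 14
d = sqrt((-13)² + 14²) = sqrt(169 + 196) = sqrt(365) = 19.10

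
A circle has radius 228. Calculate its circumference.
Circumference = 2 * pi * r
Circumference = 2 * pi * 228
Circumference = 1432.57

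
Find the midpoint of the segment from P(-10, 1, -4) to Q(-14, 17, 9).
Midpoint = ((-10-14)/2, (1+17)/2, (-4+9)/2) = (-12, 9, 2.5)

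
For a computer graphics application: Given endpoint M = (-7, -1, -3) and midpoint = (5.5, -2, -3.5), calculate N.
N = (2×5.5 - (-7), 2×(-2) - (-1), 2×(-3.5) - (-3)) = (18, -3, -4)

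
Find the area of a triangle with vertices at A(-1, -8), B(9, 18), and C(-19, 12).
Using the coordinate formula: Area = (1/2)|x₁(y₂-y₃) + x₂(y₃-y₁) + x₃(y₁-y₂)|
Area = (1/2)|(-1)(18-12) + 9(12-(-8)) + (-19)((-8)-18)|
Area = (1/2)|(-1)*6 + 9*20 + (-19)*(-26)|
Area = (1/2)|(-6) + 180 + 494|
Area = (1/2)*668 = 334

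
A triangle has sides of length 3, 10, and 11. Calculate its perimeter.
Perimeter = sum of all sides
Perimeter = 3 + 10 + 11
Perimeter = 24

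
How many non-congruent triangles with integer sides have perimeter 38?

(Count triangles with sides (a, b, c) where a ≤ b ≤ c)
With a ≤ b ≤ c and a + b + c = 38, the triangle inequality a + b > c gives c < 38/2, so c ≤ 18.
Iterate a from 1 to ⌊p/3⌋ = 12; for each a, b ranges from a to ⌊(p−a)/2⌋ with c = p − a − b, keeping only c ≥ b.
Triples: (2, 18, 18), (3, 17, 18), (4, 16, 18), …
Count = 30 triangles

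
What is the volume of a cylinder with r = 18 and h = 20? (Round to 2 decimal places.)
Volume = pi * r² * h
Volume = pi * 18² * 20
Volume = pi * 324 * 20
Volume = pi * 6480
Volume = 20357.52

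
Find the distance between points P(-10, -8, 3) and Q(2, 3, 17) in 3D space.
d = √[(12)² + (11)² + (14)²] = √461 = 21.47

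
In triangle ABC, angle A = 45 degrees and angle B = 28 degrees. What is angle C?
Sum of angles in a triangle = 180 degrees
Third angle = 180 - 45 - 28
Third angle = 107 degrees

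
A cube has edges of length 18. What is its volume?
Volume = s³
Volume = 18³
Volume = 5832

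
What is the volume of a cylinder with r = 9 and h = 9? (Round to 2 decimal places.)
Volume = pi * r² * h
Volume = pi * 9² * 9
Volume = pi * 81 * 9
Volume = pi * 729
Volume = 2290.22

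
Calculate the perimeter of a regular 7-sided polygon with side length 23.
Perimeter = number of sides * side length
Perimeter = 7 * 23
Perimeter = 161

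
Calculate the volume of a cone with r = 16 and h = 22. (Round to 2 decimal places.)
Volume = (1/3) * pi * r² * h
Volume = (1/3) * pi * 16² * 22
Volume = (1/3) * pi * 256 * 22
Volume = (1/3) * pi * 5632
Volume = 5897.82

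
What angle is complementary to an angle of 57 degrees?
Complementary angles sum to 90 degrees.
Other angle = 90 - 57
Other angle = 33 degrees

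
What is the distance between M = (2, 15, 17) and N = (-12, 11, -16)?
d = √[(-14)² + (-4)² + (-33)²] = √1301 = 36.07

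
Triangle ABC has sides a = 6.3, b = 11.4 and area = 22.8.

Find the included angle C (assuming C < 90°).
Area = ½ab·sin(C)  →  sin(C) = 2·Area/(ab)
sin(C) = 2·22.8/(6.3·11.4) = 0.634921
C = arcsin(0.634921) = 39.41°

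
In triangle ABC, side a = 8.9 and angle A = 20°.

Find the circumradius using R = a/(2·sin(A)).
R = a/(2·sin(A)) = 8.9/(2·sin(20°))
R = 8.9/(2·0.342020) = 8.9/0.684040 = 13.01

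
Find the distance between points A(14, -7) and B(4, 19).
Using the distance formula: d = sqrt((x₂-x₁)² + (y₂-y₁)²)
dx = 4 - 14 = -10
dy = 19 - (-7) = 26
d = sqrt((-10)² + 26²) = sqrt(100 + 676) = sqrt(776) = 27.86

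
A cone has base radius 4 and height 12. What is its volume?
Volume = (1/3) * pi * r² * h
Volume = (1/3) * pi * 4² * 12
Volume = (1/3) * pi * 16 * 12
Volume = (1/3) * pi * 192
Volume = 201.06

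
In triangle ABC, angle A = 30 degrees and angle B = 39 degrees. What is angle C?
Sum of angles in a triangle = 180 degrees
Third angle = 180 - 30 - 39
Third angle = 111 degrees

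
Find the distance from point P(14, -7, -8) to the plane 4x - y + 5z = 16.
d = |4(14) + (-1)(-7) + 5(-8) - (16)| / √(4² + (-1)² + 5²) = 7/√42 = 1.08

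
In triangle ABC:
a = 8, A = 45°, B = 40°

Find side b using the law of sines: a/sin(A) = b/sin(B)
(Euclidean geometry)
b = a·sin(B)/sin(A) = 8·sin(40°)/sin(45°)
b = 8·0.642788/0.707107 = 7.272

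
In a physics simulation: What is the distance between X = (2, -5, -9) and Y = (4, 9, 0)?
d = √[(2)² + (14)² + (9)²] = √281 = 16.76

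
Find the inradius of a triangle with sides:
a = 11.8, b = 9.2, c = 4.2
s = (a+b+c)/2 = (11.8+9.2+4.2)/2 = 12.6
Area = √(s(s-a)(s-b)(s-c)) = √(12.6·0.8·3.4·8.4) = 16.9672
r = Area/s = 16.9672/12.6 = 1.347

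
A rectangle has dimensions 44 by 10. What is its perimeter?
Perimeter = 2 * (length + width)
Perimeter = 2 * (44 + 10)
Perimeter = 2 * 54
Perimeter = 108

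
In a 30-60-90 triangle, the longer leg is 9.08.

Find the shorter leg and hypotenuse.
In a 30-60-90 triangle, sides are in ratio 1 : √3 : 2.
Long leg = short leg·√3  →  short leg = 9.08/√3 = 5.242
Hypotenuse = 2·(short leg) = 2·9.08/√3 = 10.48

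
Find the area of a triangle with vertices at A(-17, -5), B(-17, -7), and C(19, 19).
Using the coordinate formula: Area = (1/2)|x₁(y₂-y₃) + x₂(y₃-y₁) + x₃(y₁-y₂)|
Area = (1/2)|(-17)((-7)-19) + (-17)(19-(-5)) + 19((-5)-(-7))|
Area = (1/2)|(-17)*(-26) + (-17)*24 + 19*2|
Area = (1/2)|442 + (-408) + 38|
Area = (1/2)*72 = 36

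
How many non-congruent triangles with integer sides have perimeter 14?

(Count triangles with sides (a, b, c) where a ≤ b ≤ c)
With a ≤ b ≤ c and a + b + c = 14, the triangle inequality a + b > c gives c < 14/2, so c ≤ 6.
Iterate a from 1 to ⌊p/3⌋ = 4; for each a, b ranges from a to ⌊(p−a)/2⌋ with c = p − a − b, keeping only c ≥ b.
Triples: (2, 6, 6), (3, 5, 6), (4, 4, 6), …
Count = 4 triangles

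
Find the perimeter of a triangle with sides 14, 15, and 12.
Perimeter = sum of all sides
Perimeter = 14 + 15 + 12
Perimeter = 41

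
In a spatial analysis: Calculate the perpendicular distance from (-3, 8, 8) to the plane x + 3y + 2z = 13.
d = |1(-3) + 3(8) + 2(8) - (13)| / √(1² + 3² + 2²) = 24/√14 = 6.414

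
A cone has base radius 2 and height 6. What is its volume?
Volume = (1/3) * pi * r² * h
Volume = (1/3) * pi * 2² * 6
Volume = (1/3) * pi * 4 * 6
Volume = (1/3) * pi * 24
Volume = 25.13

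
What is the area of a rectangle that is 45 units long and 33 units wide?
Area = length * width
Area = 45 * 33
Area = 1485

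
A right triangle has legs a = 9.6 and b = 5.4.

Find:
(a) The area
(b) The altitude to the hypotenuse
(a) Area = ½ab = ½·9.6·5.4 = 25.92
(b) Hypotenuse c = √(9.6² + 5.4²) = √121.32 = 11.0145
    Area = ½·c·h_c  →  h_c = 2·Area/c = 2·25.92/11.0145 = 4.707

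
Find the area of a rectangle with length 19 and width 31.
Area = length * width
Area = 19 * 31
Area = 589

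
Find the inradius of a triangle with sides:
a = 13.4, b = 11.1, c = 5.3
s = (a+b+c)/2 = (13.4+11.1+5.3)/2 = 14.9
Area = √(s(s-a)(s-b)(s-c)) = √(14.9·1.5·3.8·9.6) = 28.5539
r = Area/s = 28.5539/14.9 = 1.916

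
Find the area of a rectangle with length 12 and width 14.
Area = length * width
Area = 12 * 14
Area = 168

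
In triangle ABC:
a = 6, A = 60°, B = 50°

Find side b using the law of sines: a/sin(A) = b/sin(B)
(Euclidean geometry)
b = a·sin(B)/sin(A) = 6·sin(50°)/sin(60°)
b = 6·0.766044/0.866025 = 5.307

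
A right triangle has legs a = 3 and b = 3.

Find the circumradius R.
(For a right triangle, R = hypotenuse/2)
Hypotenuse c = √(3² + 3²) = √18 = 4.24264
R = c/2 = 2.121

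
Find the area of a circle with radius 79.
Area = pi * r²
Area = pi * 79²
Area = pi * 6241
Area = 19606.68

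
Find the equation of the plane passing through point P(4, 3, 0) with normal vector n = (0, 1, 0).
d = n·P = (0)(4) + (1)(3) + (0)(0) = 3
Plane: y = 3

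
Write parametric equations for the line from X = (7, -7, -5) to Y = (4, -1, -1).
Direction vector d = Y - X = (-3, 6, 4)
x = 7 - 3t, y = -7 + 6t, z = -5 + 4t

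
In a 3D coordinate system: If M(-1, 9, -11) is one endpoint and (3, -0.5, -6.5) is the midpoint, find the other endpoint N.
N = (2×3 - (-1), 2×(-0.5) - 9, 2×(-6.5) - (-11)) = (7, -10, -2)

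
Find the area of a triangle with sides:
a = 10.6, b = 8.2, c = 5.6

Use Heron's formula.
s = (a+b+c)/2 = (10.6+8.2+5.6)/2 = 12.2
A = √(s(s-a)(s-b)(s-c)) = √(12.2·1.6·4·6.6)
A = √515.328 = 22.7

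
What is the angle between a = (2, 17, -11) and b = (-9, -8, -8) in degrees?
a·b = -66, |a|² = 414, |b|² = 209
cos θ = -66/√86526 ≈ -0.2244
θ ≈ 103.0°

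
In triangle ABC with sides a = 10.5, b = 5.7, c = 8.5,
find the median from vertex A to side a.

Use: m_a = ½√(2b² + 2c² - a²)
m_a = ½√(2·5.7² + 2·8.5² - 10.5²)
m_a = ½√(64.98 + 144.5 - 110.25) = ½√99.23 = 4.981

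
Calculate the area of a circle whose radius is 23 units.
Area = pi * r²
Area = pi * 23²
Area = pi * 529
Area = 1661.90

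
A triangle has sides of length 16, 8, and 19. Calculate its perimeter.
Perimeter = sum of all sides
Perimeter = 16 + 8 + 19
Perimeter = 43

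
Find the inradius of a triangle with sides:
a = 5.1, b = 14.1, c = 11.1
s = (a+b+c)/2 = (5.1+14.1+11.1)/2 = 15.15
Area = √(s(s-a)(s-b)(s-c)) = √(15.15·10.05·1.05·4.05) = 25.4455
r = Area/s = 25.4455/15.15 = 1.68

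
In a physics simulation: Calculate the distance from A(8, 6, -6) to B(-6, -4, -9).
d = √[(-14)² + (-10)² + (-3)²] = √305 = 17.46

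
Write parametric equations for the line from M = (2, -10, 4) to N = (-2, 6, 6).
Direction vector d = N - M = (-4, 16, 2)
x = 2 - 4t, y = -10 + 16t, z = 4 + 2t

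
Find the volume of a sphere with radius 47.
Volume = (4/3) * pi * r³
Volume = (4/3) * pi * 47³
Volume = (4/3) * pi * 103823
Volume = 434892.77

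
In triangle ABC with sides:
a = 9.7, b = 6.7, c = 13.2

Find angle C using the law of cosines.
cos(C) = (a² + b² - c²)/(2ab)
cos(C) = (9.7² + 6.7² - 13.2²)/(2·9.7·6.7) = -35.26/129.98 = -0.271273
C = arccos(-0.271273) = 105.7°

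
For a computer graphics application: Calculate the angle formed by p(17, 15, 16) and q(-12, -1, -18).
p·q = -507, |p|² = 770, |q|² = 469
cos θ = -507/√361130 ≈ -0.8437
θ ≈ 147.5°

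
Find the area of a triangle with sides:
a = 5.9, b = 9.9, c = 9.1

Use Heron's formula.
s = (a+b+c)/2 = (5.9+9.9+9.1)/2 = 12.45
A = √(s(s-a)(s-b)(s-c)) = √(12.45·6.55·2.55·3.35)
A = √696.62 = 26.39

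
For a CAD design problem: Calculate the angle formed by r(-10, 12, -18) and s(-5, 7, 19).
r·s = -208, |r|² = 568, |s|² = 435
cos θ = -208/√247080 ≈ -0.4185
θ ≈ 114.7°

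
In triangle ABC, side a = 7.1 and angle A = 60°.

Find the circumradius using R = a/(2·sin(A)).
R = a/(2·sin(A)) = 7.1/(2·sin(60°))
R = 7.1/(2·0.866025) = 7.1/1.732051 = 4.099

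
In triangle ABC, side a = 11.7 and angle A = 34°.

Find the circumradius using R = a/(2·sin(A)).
R = a/(2·sin(A)) = 11.7/(2·sin(34°))
R = 11.7/(2·0.559193) = 11.7/1.118386 = 10.46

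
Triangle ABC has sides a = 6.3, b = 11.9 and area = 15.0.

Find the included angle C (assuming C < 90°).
Area = ½ab·sin(C)  →  sin(C) = 2·Area/(ab)
sin(C) = 2·15.0/(6.3·11.9) = 0.400160
C = arcsin(0.400160) = 23.59°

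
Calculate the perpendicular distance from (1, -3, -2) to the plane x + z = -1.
d = |1(1) + 0(-3) + 1(-2) - (-1)| / √(1² + 0² + 1²) = 0/√2 = 0.0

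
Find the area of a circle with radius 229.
Area = pi * r²
Area = pi * 229²
Area = pi * 52441
Area = 164748.26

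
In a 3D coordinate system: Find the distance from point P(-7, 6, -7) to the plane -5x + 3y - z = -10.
d = |(-5)(-7) + 3(6) + (-1)(-7) - (-10)| / √((-5)² + 3² + (-1)²) = 70/√35 = 11.83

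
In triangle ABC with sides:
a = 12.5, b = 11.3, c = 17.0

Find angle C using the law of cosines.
cos(C) = (a² + b² - c²)/(2ab)
cos(C) = (12.5² + 11.3² - 17.0²)/(2·12.5·11.3) = -5.06/282.5 = -0.017912
C = arccos(-0.017912) = 91.03°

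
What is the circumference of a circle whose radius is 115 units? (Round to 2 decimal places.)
Circumference = 2 * pi * r
Circumference = 2 * pi * 115
Circumference = 722.57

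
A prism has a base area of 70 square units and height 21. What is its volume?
Volume = base area * height
Volume = 70 * 21
Volume = 1470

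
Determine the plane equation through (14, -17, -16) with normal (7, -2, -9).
d = n·P = (7)(14) + (-2)(-17) + (-9)(-16) = 276
Plane: 7x - 2y - 9z = 276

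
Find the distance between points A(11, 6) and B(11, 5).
Using the distance formula: d = sqrt((x₂-x₁)² + (y₂-y₁)²)
dx = 11 - 11 = 0
dy = 5 - 6 = -1
d = sqrt(0² + (-1)²) = sqrt(0 + 1) = sqrt(1) = 1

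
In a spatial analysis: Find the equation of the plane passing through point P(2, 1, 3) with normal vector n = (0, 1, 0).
d = n·P = (0)(2) + (1)(1) + (0)(3) = 1
Plane: y = 1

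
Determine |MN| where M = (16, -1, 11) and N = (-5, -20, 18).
d = √[(-21)² + (-19)² + (7)²] = √851 = 29.17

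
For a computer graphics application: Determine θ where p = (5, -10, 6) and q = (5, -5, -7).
p·q = 33, |p|² = 161, |q|² = 99
cos θ = 33/√15939 ≈ 0.2614
θ ≈ 74.85°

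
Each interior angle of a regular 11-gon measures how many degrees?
Interior angle of a regular n-gon = (n-2)*180/n
Interior angle = (11-2)*180/11
Interior angle = 9*180/11
Interior angle = 1620/11
Interior angle = 147.27 degrees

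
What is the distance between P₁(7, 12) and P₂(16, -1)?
Using the distance formula: d = sqrt((x₂-x₁)² + (y₂-y₁)²)
dx = 16 - 7 = 9
dy = (-1) - 12 = -13
d = sqrt(9² + (-13)²) = sqrt(81 + 169) = sqrt(250) = 15.81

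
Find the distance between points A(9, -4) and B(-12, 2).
Using the distance formula: d = sqrt((x₂-x₁)² + (y₂-y₁)²)
dx = (-12) - 9 = -21
dy = 2 - (-4) = 6
d = sqrt((-21)² + 6²) = sqrt(441 + 36) = sqrt(477) = 21.84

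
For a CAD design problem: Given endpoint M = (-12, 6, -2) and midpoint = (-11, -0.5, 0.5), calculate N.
N = (2×(-11) - (-12), 2×(-0.5) - 6, 2×0.5 - (-2)) = (-10, -7, 3)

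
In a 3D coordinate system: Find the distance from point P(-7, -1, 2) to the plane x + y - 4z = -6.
d = |1(-7) + 1(-1) + (-4)(2) - (-6)| / √(1² + 1² + (-4)²) = 10/√18 = 2.357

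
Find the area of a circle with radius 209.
Area = pi * r²
Area = pi * 209²
Area = pi * 43681
Area = 137227.91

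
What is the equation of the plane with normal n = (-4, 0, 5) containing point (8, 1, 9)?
d = n·P = (-4)(8) + (0)(1) + (5)(9) = 13
Plane: -4x + 5z = 13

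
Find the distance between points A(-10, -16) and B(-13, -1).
Using the distance formula: d = sqrt((x₂-x₁)² + (y₂-y₁)²)
dx = (-13) - (-10) = -3
dy = (-1) - (-16) = 15
d = sqrt((-3)² + 15²) = sqrt(9 + 225) = sqrt(234) = 15.30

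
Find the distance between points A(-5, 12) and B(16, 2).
Using the distance formula: d = sqrt((x₂-x₁)² + (y₂-y₁)²)
dx = 16 - (-5) = 21
dy = 2 - 12 = -10
d = sqrt(21² + (-10)²) = sqrt(441 + 100) = sqrt(541) = 23.26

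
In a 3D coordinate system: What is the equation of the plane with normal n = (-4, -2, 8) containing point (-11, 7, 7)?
d = n·P = (-4)(-11) + (-2)(7) + (8)(7) = 86
Plane: -4x - 2y + 8z = 86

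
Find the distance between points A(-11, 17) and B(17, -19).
Using the distance formula: d = sqrt((x₂-x₁)² + (y₂-y₁)²)
dx = 17 - (-11) = 28
dy = (-19) - 17 = -36
d = sqrt(28² + (-36)²) = sqrt(784 + 1296) = sqrt(2080) = 45.61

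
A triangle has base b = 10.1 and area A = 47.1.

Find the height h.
A = ½bh  →  h = 2A/b
h = 2·47.1/10.1 = 9.327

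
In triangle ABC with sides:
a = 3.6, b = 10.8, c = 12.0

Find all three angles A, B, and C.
By the law of cosines:
cos(A) = (b² + c² - a²)/(2bc) = 0.955556  →  A = 17.15°
cos(B) = (a² + c² - b²)/(2ac) = 0.466667  →  B = 62.18°
cos(C) = (a² + b² - c²)/(2ab) = -0.185185  →  C = 100.7°
Check: A + B + C = 180.0° ✓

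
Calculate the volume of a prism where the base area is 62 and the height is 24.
Volume = base area * height
Volume = 62 * 24
Volume = 1488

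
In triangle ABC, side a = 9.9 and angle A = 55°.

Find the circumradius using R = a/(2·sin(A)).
R = a/(2·sin(A)) = 9.9/(2·sin(55°))
R = 9.9/(2·0.819152) = 9.9/1.638304 = 6.043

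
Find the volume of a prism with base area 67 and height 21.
Volume = base area * height
Volume = 67 * 21
Volume = 1407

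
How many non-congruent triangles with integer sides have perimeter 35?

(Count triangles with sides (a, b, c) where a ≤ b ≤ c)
With a ≤ b ≤ c and a + b + c = 35, the triangle inequality a + b > c gives c < 35/2, so c ≤ 17.
Iterate a from 1 to ⌊p/3⌋ = 11; for each a, b ranges from a to ⌊(p−a)/2⌋ with c = p − a − b, keeping only c ≥ b.
Triples: (1, 17, 17), (2, 16, 17), (3, 15, 17), …
Count = 30 triangles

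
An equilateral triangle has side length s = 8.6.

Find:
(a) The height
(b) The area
(a) Height h = s·√3/2 = 8.6·√3/2 = 7.448
(b) Area = (√3/4)·s² = (√3/4)·8.6² = (√3/4)·73.96 = 32.03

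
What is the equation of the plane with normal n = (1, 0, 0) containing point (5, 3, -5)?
d = n·P = (1)(5) + (0)(3) + (0)(-5) = 5
Plane: x = 5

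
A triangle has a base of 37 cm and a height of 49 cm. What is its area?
Area = (1/2) * base * height
Area = (1/2) * 37 * 49
Area = 906.50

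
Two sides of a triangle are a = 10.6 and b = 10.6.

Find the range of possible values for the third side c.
By the triangle inequality: |a - b| < c < a + b
|10.6 - 10.6| < c < 10.6 + 10.6
0 < c < 21.2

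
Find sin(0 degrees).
sin(0 degrees) = 0
Decimal approximation: 0.0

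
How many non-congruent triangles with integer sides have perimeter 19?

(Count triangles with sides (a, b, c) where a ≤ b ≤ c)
With a ≤ b ≤ c and a + b + c = 19, the triangle inequality a + b > c gives c < 19/2, so c ≤ 9.
Iterate a from 1 to ⌊p/3⌋ = 6; for each a, b ranges from a to ⌊(p−a)/2⌋ with c = p − a − b, keeping only c ≥ b.
Triples: (1, 9, 9), (2, 8, 9), (3, 7, 9), …
Count = 10 triangles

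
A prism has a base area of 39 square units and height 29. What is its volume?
Volume = base area * height
Volume = 39 * 29
Volume = 1131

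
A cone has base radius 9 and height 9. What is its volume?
Volume = (1/3) * pi * r² * h
Volume = (1/3) * pi * 9² * 9
Volume = (1/3) * pi * 81 * 9
Volume = (1/3) * pi * 729
Volume = 763.41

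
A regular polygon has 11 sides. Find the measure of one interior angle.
Interior angle of a regular n-gon = (n-2)*180/n
Interior angle = (11-2)*180/11
Interior angle = 9*180/11
Interior angle = 1620/11
Interior angle = 147.27 degrees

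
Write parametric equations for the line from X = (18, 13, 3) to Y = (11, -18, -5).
Direction vector d = Y - X = (-7, -31, -8)
x = 18 - 7t, y = 13 - 31t, z = 3 - 8t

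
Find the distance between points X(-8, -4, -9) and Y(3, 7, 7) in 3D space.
d = √[(11)² + (11)² + (16)²] = √498 = 22.32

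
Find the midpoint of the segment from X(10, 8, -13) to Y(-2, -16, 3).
Midpoint = ((10-2)/2, (8-16)/2, (-13+3)/2) = (4, -4, -5)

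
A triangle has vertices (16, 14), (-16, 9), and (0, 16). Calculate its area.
Using the coordinate formula: Area = (1/2)|x₁(y₂-y₃) + x₂(y₃-y₁) + x₃(y₁-y₂)|
Area = (1/2)|16(9-16) + (-16)(16-14) + 0(14-9)|
Area = (1/2)|16*(-7) + (-16)*2 + 0*5|
Area = (1/2)|(-112) + (-32) + 0|
Area = (1/2)*144 = 72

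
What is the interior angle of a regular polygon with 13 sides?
Interior angle of a regular n-gon = (n-2)*180/n
Interior angle = (13-2)*180/13
Interior angle = 11*180/13
Interior angle = 1980/13
Interior angle = 152.31 degrees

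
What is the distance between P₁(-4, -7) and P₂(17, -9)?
Using the distance formula: d = sqrt((x₂-x₁)² + (y₂-y₁)²)
dx = 17 - (-4) = 21
dy = (-9) - (-7) = -2
d = sqrt(21² + (-2)²) = sqrt(441 + 4) = sqrt(445) = 21.10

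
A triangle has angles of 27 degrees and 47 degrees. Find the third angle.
Sum of angles in a triangle = 180 degrees
Third angle = 180 - 27 - 47
Third angle = 106 degrees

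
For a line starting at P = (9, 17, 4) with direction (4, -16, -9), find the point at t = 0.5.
P(0.5) = (9 + 4(0.5), 17 + (-16)(0.5), 4 + (-9)(0.5)) = (11, 9, -0.5)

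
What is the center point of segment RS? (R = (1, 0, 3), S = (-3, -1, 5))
Midpoint = ((1-3)/2, (0-1)/2, (3+5)/2) = (-1, -0.5, 4)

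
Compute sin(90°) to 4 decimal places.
sin(90 degrees) = 1
Decimal approximation: 1.0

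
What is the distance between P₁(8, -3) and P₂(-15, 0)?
Using the distance formula: d = sqrt((x₂-x₁)² + (y₂-y₁)²)
dx = (-15) - 8 = -23
dy = 0 - (-3) = 3
d = sqrt((-23)² + 3²) = sqrt(529 + 9) = sqrt(538) = 23.19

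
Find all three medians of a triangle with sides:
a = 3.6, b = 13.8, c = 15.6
Using m_x = ½√(2y² + 2z² - x²):
m_a = ½√(2·13.8² + 2·15.6² - 3.6²) = ½√854.64 = 14.62
m_b = ½√(2·3.6² + 2·15.6² - 13.8²) = ½√322.2 = 8.975
m_c = ½√(2·3.6² + 2·13.8² - 15.6²) = ½√163.44 = 6.392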